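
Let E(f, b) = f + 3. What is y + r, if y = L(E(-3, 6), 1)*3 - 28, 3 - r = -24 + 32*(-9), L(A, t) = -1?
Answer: 284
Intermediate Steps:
E(f, b) = 3 + f
r = 315 (r = 3 - (-24 + 32*(-9)) = 3 - (-24 - 288) = 3 - 1*(-312) = 3 + 312 = 315)
y = -31 (y = -1*3 - 28 = -3 - 28 = -31)
y + r = -31 + 315 = 284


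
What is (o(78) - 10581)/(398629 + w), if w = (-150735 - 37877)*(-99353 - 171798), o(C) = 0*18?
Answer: -10581/51142731041 ≈ -2.0689e-7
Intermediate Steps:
o(C) = 0
w = 51142332412 (w = -188612*(-271151) = 51142332412)
(o(78) - 10581)/(398629 + w) = (0 - 10581)/(398629 + 51142332412) = -10581/51142731041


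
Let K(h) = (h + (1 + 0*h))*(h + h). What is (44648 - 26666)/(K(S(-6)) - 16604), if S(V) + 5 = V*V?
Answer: -8991/7310 ≈ -1.2300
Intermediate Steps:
S(V) = -5 + V² (S(V) = -5 + V*V = -5 + V²)
K(h) = 2*h*(1 + h) (K(h) = (h + (1 + 0))*(2*h) = (h + 1)*(2*h) = (1 + h)*(2*h) = 2*h*(1 + h))
(44648 - 26666)/(K(S(-6)) - 16604) = (44648 - 26666)/(2*(-5 + (-6)²)*(1 + (-5 + (-6)²)) - 16604) = 17982/(2*(-5 + 36)*(1 + (-5 + 36)) - 16604) = 17982/(2*31*(1 + 31) - 16604) = 17982/(2*31*32 - 16604) = 17982/(1984 - 16604) = 17982/(-14620) = 17982*(-1/14620) = -8991/7310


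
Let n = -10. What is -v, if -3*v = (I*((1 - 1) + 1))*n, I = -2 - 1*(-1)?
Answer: 10/3 ≈ 3.3333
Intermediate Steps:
I = -1 (I = -2 + 1 = -1)
v = -10/3 (v = -(-((1 - 1) + 1))*(-10)/3 = -(-(0 + 1))*(-10)/3 = -(-1*1)*(-10)/3 = -(-1)*(-10)/3 = -⅓*10 = -10/3 ≈ -3.3333)
-v = -1*(-10/3) = 10/3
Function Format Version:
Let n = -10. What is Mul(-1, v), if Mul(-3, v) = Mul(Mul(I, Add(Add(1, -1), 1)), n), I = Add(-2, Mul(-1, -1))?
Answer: Rational(10, 3) ≈ 3.3333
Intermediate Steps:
I = -1 (I = Add(-2, 1) = -1)
v = Rational(-10, 3) (v = Mul(Rational(-1, 3), Mul(Mul(-1, Add(Add(1, -1), 1)), -10)) = Mul(Rational(-1, 3), Mul(Mul(-1, Add(0, 1)), -10)) = Mul(Rational(-1, 3), Mul(Mul(-1, 1), -10)) = Mul(Rational(-1, 3), Mul(-1, -10)) = Mul(Rational(-1, 3), 10) = Rational(-10, 3) ≈ -3.3333)
Mul(-1, v) = Mul(-1, Rational(-10, 3)) = Rational(10, 3)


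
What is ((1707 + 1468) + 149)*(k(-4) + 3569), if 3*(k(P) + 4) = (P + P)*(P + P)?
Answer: 11920972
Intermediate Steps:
k(P) = -4 + 4*P²/3 (k(P) = -4 + ((P + P)*(P + P))/3 = -4 + ((2*P)*(2*P))/3 = -4 + (4*P²)/3 = -4 + 4*P²/3)
((1707 + 1468) + 149)*(k(-4) + 3569) = ((1707 + 1468) + 149)*((-4 + (4/3)*(-4)²) + 3569) = (3175 + 149)*((-4 + (4/3)*16) + 3569) = 3324*((-4 + 64/3) + 3569) = 3324*(52/3 + 3569) = 3324*(10759/3) = 11920972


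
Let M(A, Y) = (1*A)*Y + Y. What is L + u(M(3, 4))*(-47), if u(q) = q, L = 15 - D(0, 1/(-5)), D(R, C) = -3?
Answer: -734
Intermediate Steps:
M(A, Y) = Y + A*Y (M(A, Y) = A*Y + Y = Y + A*Y)
L = 18 (L = 15 - 1*(-3) = 15 + 3 = 18)
L + u(M(3, 4))*(-47) = 18 + (4*(1 + 3))*(-47) = 18 + (4*4)*(-47) = 18 + 16*(-47) = 18 - 752 = -734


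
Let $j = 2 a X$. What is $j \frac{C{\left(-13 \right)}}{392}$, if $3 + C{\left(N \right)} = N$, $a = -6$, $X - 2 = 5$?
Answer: $\frac{24}{7} \approx 3.4286$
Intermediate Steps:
$X = 7$ ($X = 2 + 5 = 7$)
$C{\left(N \right)} = -3 + N$
$j = -84$ ($j = 2 \left(-6\right) 7 = \left(-12\right) 7 = -84$)
$j \frac{C{\left(-13 \right)}}{392} = - 84 \frac{-3 - 13}{392} = - 84 \left(\left(-16\right) \frac{1}{392}\right) = \left(-84\right) \left(- \frac{2}{49}\right) = \frac{24}{7}$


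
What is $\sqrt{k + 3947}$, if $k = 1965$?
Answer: $2 \sqrt{1478} \approx 76.89$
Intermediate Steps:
$\sqrt{k + 3947} = \sqrt{1965 + 3947} = \sqrt{5912} = 2 \sqrt{1478}$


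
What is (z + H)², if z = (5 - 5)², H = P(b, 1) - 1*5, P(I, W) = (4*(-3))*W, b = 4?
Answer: 289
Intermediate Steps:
P(I, W) = -12*W
H = -17 (H = -12*1 - 1*5 = -12 - 5 = -17)
z = 0 (z = 0² = 0)
(z + H)² = (0 - 17)² = (-17)² = 289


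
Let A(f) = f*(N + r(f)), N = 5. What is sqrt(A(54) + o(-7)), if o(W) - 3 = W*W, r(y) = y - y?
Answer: sqrt(322) ≈ 17.944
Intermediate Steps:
r(y) = 0
A(f) = 5*f (A(f) = f*(5 + 0) = f*5 = 5*f)
o(W) = 3 + W**2 (o(W) = 3 + W*W = 3 + W**2)
sqrt(A(54) + o(-7)) = sqrt(5*54 + (3 + (-7)**2)) = sqrt(270 + (3 + 49)) = sqrt(270 + 52) = sqrt(322)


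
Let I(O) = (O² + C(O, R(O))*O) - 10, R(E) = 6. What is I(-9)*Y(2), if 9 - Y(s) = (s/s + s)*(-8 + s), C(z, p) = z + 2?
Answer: 3618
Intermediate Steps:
C(z, p) = 2 + z
Y(s) = 9 - (1 + s)*(-8 + s) (Y(s) = 9 - (s/s + s)*(-8 + s) = 9 - (1 + s)*(-8 + s))
I(O) = -10 + O² + O*(2 + O) (I(O) = (O² + (2 + O)*O) - 10 = (O² + O*(2 + O)) - 10 = -10 + O² + O*(2 + O))
I(-9)*Y(2) = (-10 + 2*(-9) + 2*(-9)²)*(17 - 1*2² + 7*2) = (-10 - 18 + 2*81)*(17 - 1*4 + 14) = (-10 - 18 + 162)*(17 - 4 + 14) = 134*27 = 3618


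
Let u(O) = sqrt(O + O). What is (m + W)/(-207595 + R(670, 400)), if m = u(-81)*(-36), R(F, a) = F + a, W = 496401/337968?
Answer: -165467/23266280400 + 324*I*sqrt(2)/206525 ≈ -7.1119e-6 + 0.0022186*I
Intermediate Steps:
u(O) = sqrt(2)*sqrt(O) (u(O) = sqrt(2*O) = sqrt(2)*sqrt(O))
W = 165467/112656 (W = 496401*(1/337968) = 165467/112656 ≈ 1.4688)
m = -324*I*sqrt(2) (m = (sqrt(2)*sqrt(-81))*(-36) = (sqrt(2)*(9*I))*(-36) = (9*I*sqrt(2))*(-36) = -324*I*sqrt(2) ≈ -458.21*I)
(m + W)/(-207595 + R(670, 400)) = (-324*I*sqrt(2) + 165467/112656)/(-207595 + (670 + 400)) = (165467/112656 - 324*I*sqrt(2))/(-207595 + 1070) = (165467/112656 - 324*I*sqrt(2))/(-206525) = (165467/112656 - 324*I*sqrt(2))*(-1/206525) = -165467/23266280400 + 324*I*sqrt(2)/206525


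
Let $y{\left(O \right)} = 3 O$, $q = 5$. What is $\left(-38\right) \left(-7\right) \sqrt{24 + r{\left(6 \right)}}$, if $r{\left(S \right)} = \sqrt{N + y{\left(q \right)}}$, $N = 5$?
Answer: $266 \sqrt{24 + 2 \sqrt{5}} \approx 1419.4$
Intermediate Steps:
$r{\left(S \right)} = 2 \sqrt{5}$ ($r{\left(S \right)} = \sqrt{5 + 3 \cdot 5} = \sqrt{5 + 15} = \sqrt{20} = 2 \sqrt{5}$)
$\left(-38\right) \left(-7\right) \sqrt{24 + r{\left(6 \right)}} = \left(-38\right) \left(-7\right) \sqrt{24 + 2 \sqrt{5}} = 266 \sqrt{24 + 2 \sqrt{5}}$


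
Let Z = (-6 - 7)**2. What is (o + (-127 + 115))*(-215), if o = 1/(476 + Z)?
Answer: 7739/3 ≈ 2579.7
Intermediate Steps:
Z = 169 (Z = (-13)**2 = 169)
o = 1/645 (o = 1/(476 + 169) = 1/645 ≈ 0.0015504)
(o + (-127 + 115))*(-215) = (1/645 + (-127 + 115))*(-215) = (1/645 - 12)*(-215) = -7739/645*(-215) = 7739/3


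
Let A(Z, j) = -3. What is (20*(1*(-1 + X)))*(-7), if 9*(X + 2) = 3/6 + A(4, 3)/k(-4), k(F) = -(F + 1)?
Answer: 3850/9 ≈ 427.78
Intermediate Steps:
k(F) = -1 - F (k(F) = -(1 + F) = -1 - F)
X = -37/18 (X = -2 + (3/6 - 3/(-1 - 1*(-4)))/9 = -2 + (3*(1/6) - 3/(-1 + 4))/9 = -2 + (1/2 - 3/3)/9 = -2 + (1/2 - 3*1/3)/9 = -2 + (1/2 - 1)/9 = -2 + (1/9)*(-1/2) = -2 - 1/18 = -37/18 ≈ -2.0556)
(20*(1*(-1 + X)))*(-7) = (20*(1*(-1 - 37/18)))*(-7) = (20*(1*(-55/18)))*(-7) = (20*(-55/18))*(-7) = -550/9*(-7) = 3850/9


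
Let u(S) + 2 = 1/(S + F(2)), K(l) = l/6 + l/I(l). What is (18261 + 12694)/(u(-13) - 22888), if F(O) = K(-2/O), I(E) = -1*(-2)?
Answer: -1269155/938493 ≈ -1.3523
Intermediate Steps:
I(E) = 2
K(l) = 2*l/3 (K(l) = l/6 + l/2 = 2*l/3)
F(O) = -4/(3*O) (F(O) = 2*(-2/O)/3 = -4/(3*O))
u(S) = -2 + 1/(-2/3 + S) (u(S) = -2 + 1/(S - 4/3/2) = -2 + 1/(S - 4/3*1/2) = -2 + 1/(S - 2/3) = -2 + 1/(-2/3 + S))
(18261 + 12694)/(u(-13) - 22888) = (18261 + 12694)/((7 - 6*(-13))/(-2 + 3*(-13)) - 22888) = 30955/((7 + 78)/(-2 - 39) - 22888) = 30955/(85/(-41) - 22888) = 30955/(-1/41*85 - 22888) = 30955/(-85/41 - 22888) = 30955/(-938493/41) = 30955*(-41/938493) = -1269155/938493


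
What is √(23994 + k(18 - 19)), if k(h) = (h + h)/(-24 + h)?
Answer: 2*√149963/5 ≈ 154.90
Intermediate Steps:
k(h) = 2*h/(-24 + h) (k(h) = (2*h)/(-24 + h) = 2*h/(-24 + h))
√(23994 + k(18 - 19)) = √(23994 + 2*(18 - 19)/(-24 + (18 - 19))) = √(23994 + 2*(-1)/(-24 - 1)) = √(23994 + 2*(-1)/(-25)) = √(23994 + 2*(-1)*(-1/25)) = √(23994 + 2/25) = √(599852/25) = 2*√149963/5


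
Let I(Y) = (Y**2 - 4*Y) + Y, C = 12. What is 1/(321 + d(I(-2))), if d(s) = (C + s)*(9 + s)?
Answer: 1/739 ≈ 0.0013532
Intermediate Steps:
I(Y) = Y**2 - 3*Y
d(s) = (9 + s)*(12 + s) (d(s) = (12 + s)*(9 + s) = (9 + s)*(12 + s))
1/(321 + d(I(-2))) = 1/(321 + (108 + (-2*(-3 - 2))**2 + 21*(-2*(-3 - 2)))) = 1/(321 + (108 + (-2*(-5))**2 + 21*(-2*(-5)))) = 1/(321 + (108 + 10**2 + 21*10)) = 1/(321 + (108 + 100 + 210)) = 1/(321 + 418) = 1/739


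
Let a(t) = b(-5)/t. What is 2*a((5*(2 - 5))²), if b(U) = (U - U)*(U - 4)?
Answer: 0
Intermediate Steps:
b(U) = 0 (b(U) = 0*(-4 + U) = 0)
a(t) = 0 (a(t) = 0/t = 0)
2*a((5*(2 - 5))²) = 2*0 = 0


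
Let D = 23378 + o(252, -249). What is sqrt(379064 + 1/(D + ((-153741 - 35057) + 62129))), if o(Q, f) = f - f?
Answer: sqrt(4044245445959293)/103291 ≈ 615.68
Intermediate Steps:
o(Q, f) = 0
D = 23378 (D = 23378 + 0 = 23378)
sqrt(379064 + 1/(D + ((-153741 - 35057) + 62129))) = sqrt(379064 + 1/(23378 + ((-153741 - 35057) + 62129))) = sqrt(379064 + 1/(23378 + (-188798 + 62129))) = sqrt(379064 + 1/(23378 - 126669)) = sqrt(379064 + 1/(-103291)) = sqrt(379064 - 1/103291) = sqrt(39153899623/103291) = sqrt(4044245445959293)/103291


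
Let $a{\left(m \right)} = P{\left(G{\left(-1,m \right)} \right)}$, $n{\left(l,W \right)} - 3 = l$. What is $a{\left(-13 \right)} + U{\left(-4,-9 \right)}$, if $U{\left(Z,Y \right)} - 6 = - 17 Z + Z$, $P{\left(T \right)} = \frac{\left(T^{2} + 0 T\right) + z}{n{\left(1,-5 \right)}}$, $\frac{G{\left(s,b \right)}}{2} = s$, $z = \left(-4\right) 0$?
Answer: $71$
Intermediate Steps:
$n{\left(l,W \right)} = 3 + l$
$z = 0$
$G{\left(s,b \right)} = 2 s$
$P{\left(T \right)} = \frac{T^{2}}{4}$ ($P{\left(T \right)} = \frac{\left(T^{2} + 0 T\right) + 0}{3 + 1} = \frac{\left(T^{2} + 0\right) + 0}{4} = \left(T^{2} + 0\right) \frac{1}{4} = T^{2} \cdot \frac{1}{4} = \frac{T^{2}}{4}$)
$a{\left(m \right)} = 1$ ($a{\left(m \right)} = \frac{\left(2 \left(-1\right)\right)^{2}}{4} = \frac{\left(-2\right)^{2}}{4} = \frac{1}{4} \cdot 4 = 1$)
$U{\left(Z,Y \right)} = 6 - 16 Z$ ($U{\left(Z,Y \right)} = 6 + \left(- 17 Z + Z\right) = 6 - 16 Z$)
$a{\left(-13 \right)} + U{\left(-4,-9 \right)} = 1 + \left(6 - -64\right) = 1 + \left(6 + 64\right) = 1 + 70 = 71$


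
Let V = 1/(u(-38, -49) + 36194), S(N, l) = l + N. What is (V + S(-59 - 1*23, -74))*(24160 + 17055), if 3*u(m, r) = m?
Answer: -697887866115/108544 ≈ -6.4295e+6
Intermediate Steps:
u(m, r) = m/3
S(N, l) = N + l
V = 3/108544 (V = 1/((⅓)*(-38) + 36194) = 1/(-38/3 + 36194) = 1/(108544/3) = 3/108544 ≈ 2.7639e-5)
(V + S(-59 - 1*23, -74))*(24160 + 17055) = (3/108544 + ((-59 - 1*23) - 74))*(24160 + 17055) = (3/108544 + ((-59 - 23) - 74))*41215 = (3/108544 + (-82 - 74))*41215 = (3/108544 - 156)*41215 = -16932861/108544*41215 = -697887866115/108544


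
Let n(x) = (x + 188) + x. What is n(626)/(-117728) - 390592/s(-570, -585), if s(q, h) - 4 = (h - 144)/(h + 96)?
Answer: -234229079059/3292705 ≈ -71136.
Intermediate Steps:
s(q, h) = 4 + (-144 + h)/(96 + h) (s(q, h) = 4 + (h - 144)/(h + 96) = 4 + (-144 + h)/(96 + h))
n(x) = 188 + 2*x (n(x) = (188 + x) + x = 188 + 2*x)
n(626)/(-117728) - 390592/s(-570, -585) = (188 + 2*626)/(-117728) - 390592*(96 - 585)/(5*(48 - 585)) = (188 + 1252)*(-1/117728) - 390592/(5*(-537)/(-489)) = 1440*(-1/117728) - 390592/(5*(-1/489)*(-537)) = -45/3679 - 390592/895/163 = -45/3679 - 390592*163/895 = -45/3679 - 63666496/895 = -234229079059/3292705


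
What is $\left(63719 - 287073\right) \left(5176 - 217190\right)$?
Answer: $47354174956$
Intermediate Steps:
$\left(63719 - 287073\right) \left(5176 - 217190\right) = \left(-223354\right) \left(-212014\right) = 47354174956$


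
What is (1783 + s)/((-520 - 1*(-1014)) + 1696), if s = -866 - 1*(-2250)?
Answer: 3167/2190 ≈ 1.4461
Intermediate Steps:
s = 1384 (s = -866 + 2250 = 1384)
(1783 + s)/((-520 - 1*(-1014)) + 1696) = (1783 + 1384)/((-520 - 1*(-1014)) + 1696) = 3167/((-520 + 1014) + 1696) = 3167/(494 + 1696) = 3167/2190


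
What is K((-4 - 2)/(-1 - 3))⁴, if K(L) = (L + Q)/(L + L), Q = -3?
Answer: 1/16 ≈ 0.062500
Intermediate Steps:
K(L) = (-3 + L)/(2*L) (K(L) = (L - 3)/(L + L) = (-3 + L)/((2*L)) = (-3 + L)*(1/(2*L)) = (-3 + L)/(2*L))
K((-4 - 2)/(-1 - 3))⁴ = ((-3 + (-4 - 2)/(-1 - 3))/(2*(((-4 - 2)/(-1 - 3)))))⁴ = ((-3 - 6/(-4))/(2*((-6/(-4)))))⁴ = ((-3 - 6*(-¼))/(2*((-6*(-¼)))))⁴ = ((-3 + 3/2)/(2*(3/2)))⁴ = ((½)*(⅔)*(-3/2))⁴ = (-½)⁴ = 1/16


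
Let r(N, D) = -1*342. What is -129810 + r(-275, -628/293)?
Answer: -130152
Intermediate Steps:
r(N, D) = -342
-129810 + r(-275, -628/293) = -129810 - 342 = -130152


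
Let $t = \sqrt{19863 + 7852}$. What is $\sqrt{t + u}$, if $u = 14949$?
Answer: $\sqrt{14949 + \sqrt{27715}} \approx 122.95$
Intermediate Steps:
$t = \sqrt{27715} \approx 166.48$
$\sqrt{t + u} = \sqrt{\sqrt{27715} + 14949} = \sqrt{14949 + \sqrt{27715}}$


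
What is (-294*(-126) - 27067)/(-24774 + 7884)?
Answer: -9977/16890 ≈ -0.59070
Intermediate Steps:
(-294*(-126) - 27067)/(-24774 + 7884) = (37044 - 27067)/(-16890) = 9977*(-1/16890) = -9977/16890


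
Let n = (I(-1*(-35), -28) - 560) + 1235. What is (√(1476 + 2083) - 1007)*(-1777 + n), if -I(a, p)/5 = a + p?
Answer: 1144959 - 1137*√3559 ≈ 1.0771e+6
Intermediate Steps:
I(a, p) = -5*a - 5*p (I(a, p) = -5*(a + p) = -5*a - 5*p)
n = 640 (n = ((-(-5)*(-35) - 5*(-28)) - 560) + 1235 = ((-5*35 + 140) - 560) + 1235 = ((-175 + 140) - 560) + 1235 = (-35 - 560) + 1235 = -595 + 1235 = 640)
(√(1476 + 2083) - 1007)*(-1777 + n) = (√(1476 + 2083) - 1007)*(-1777 + 640) = (√3559 - 1007)*(-1137) = (-1007 + √3559)*(-1137) = 1144959 - 1137*√3559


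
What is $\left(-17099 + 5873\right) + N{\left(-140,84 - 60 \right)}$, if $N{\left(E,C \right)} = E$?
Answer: $-11366$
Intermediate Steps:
$\left(-17099 + 5873\right) + N{\left(-140,84 - 60 \right)} = \left(-17099 + 5873\right) - 140 = -11226 - 140 = -11366$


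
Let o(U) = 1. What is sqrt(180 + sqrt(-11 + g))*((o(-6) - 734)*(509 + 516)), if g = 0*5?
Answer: -751325*sqrt(180 + I*sqrt(11)) ≈ -1.0081e+7 - 92862.0*I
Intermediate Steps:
g = 0
sqrt(180 + sqrt(-11 + g))*((o(-6) - 734)*(509 + 516)) = sqrt(180 + sqrt(-11 + 0))*((1 - 734)*(509 + 516)) = sqrt(180 + sqrt(-11))*(-733*1025) = sqrt(180 + I*sqrt(11))*(-751325) = -751325*sqrt(180 + I*sqrt(11))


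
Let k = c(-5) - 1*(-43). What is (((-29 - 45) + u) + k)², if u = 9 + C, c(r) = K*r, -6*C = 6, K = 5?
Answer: 2304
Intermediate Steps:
C = -1 (C = -⅙*6 = -1)
c(r) = 5*r
u = 8 (u = 9 - 1 = 8)
k = 18 (k = 5*(-5) - 1*(-43) = -25 + 43 = 18)
(((-29 - 45) + u) + k)² = (((-29 - 45) + 8) + 18)² = ((-74 + 8) + 18)² = (-66 + 18)² = (-48)² = 2304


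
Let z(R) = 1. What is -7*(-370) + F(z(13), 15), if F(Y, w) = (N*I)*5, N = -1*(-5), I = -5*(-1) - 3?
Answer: 2640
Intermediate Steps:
I = 2 (I = 5 - 3 = 2)
N = 5
F(Y, w) = 50 (F(Y, w) = (5*2)*5 = 10*5 = 50)
-7*(-370) + F(z(13), 15) = -7*(-370) + 50 = 2590 + 50 = 2640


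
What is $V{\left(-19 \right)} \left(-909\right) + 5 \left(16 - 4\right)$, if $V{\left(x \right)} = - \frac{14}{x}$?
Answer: $- \frac{11586}{19} \approx -609.79$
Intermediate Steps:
$V{\left(-19 \right)} \left(-909\right) + 5 \left(16 - 4\right) = - \frac{14}{-19} \left(-909\right) + 5 \left(16 - 4\right) = \left(-14\right) \left(- \frac{1}{19}\right) \left(-909\right) + 5 \cdot 12 = \frac{14}{19} \left(-909\right) + 60 = - \frac{12726}{19} + 60 = - \frac{11586}{19}$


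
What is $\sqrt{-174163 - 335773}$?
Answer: $4 i \sqrt{31871} \approx 714.1 i$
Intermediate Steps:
$\sqrt{-174163 - 335773} = \sqrt{-509936} = 4 i \sqrt{31871}$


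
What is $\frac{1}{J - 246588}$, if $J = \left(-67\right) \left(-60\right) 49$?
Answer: $- \frac{1}{49608} \approx -2.0158 \cdot 10^{-5}$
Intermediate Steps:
$J = 196980$ ($J = 4020 \cdot 49 = 196980$)
$\frac{1}{J - 246588} = \frac{1}{196980 - 246588} = \frac{1}{-49608} = - \frac{1}{49608}$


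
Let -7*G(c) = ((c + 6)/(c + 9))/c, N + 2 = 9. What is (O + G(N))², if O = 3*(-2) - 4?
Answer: 61669609/614656 ≈ 100.33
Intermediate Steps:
N = 7 (N = -2 + 9 = 7)
O = -10 (O = -6 - 4 = -10)
G(c) = -(6 + c)/(7*c*(9 + c)) (G(c) = -(c + 6)/(c + 9)/(7*c) = -(6 + c)/(9 + c)/(7*c) = -(6 + c)/(7*c*(9 + c)))
(O + G(N))² = (-10 + (⅐)*(-6 - 1*7)/(7*(9 + 7)))² = (-10 + (⅐)*(⅐)*(-6 - 7)/16)² = (-10 + (⅐)*(⅐)*(1/16)*(-13))² = (-10 - 13/784)² = (-7853/784)² = 61669609/614656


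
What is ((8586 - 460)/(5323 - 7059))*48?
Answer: -48756/217 ≈ -224.68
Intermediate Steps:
((8586 - 460)/(5323 - 7059))*48 = (8126/(-1736))*48 = (8126*(-1/1736))*48 = -4063/868*48 = -48756/217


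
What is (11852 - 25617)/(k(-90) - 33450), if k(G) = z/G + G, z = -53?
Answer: 1238850/3018547 ≈ 0.41041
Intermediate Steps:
k(G) = G - 53/G (k(G) = -53/G + G = G - 53/G)
(11852 - 25617)/(k(-90) - 33450) = (11852 - 25617)/((-90 - 53/(-90)) - 33450) = -13765/((-90 - 53*(-1/90)) - 33450) = -13765/((-90 + 53/90) - 33450) = -13765/(-8047/90 - 33450) = -13765/(-3018547/90) = -13765*(-90/3018547) = 1238850/3018547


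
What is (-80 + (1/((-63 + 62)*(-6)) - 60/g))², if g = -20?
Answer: 212521/36 ≈ 5903.4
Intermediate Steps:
(-80 + (1/((-63 + 62)*(-6)) - 60/g))² = (-80 + (1/((-63 + 62)*(-6)) - 60/(-20)))² = (-80 + (-⅙/(-1) - 60*(-1/20)))² = (-80 + (-1*(-⅙) + 3))² = (-80 + (⅙ + 3))² = (-80 + 19/6)² = (-461/6)² = 212521/36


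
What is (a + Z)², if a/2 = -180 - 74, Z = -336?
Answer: 712336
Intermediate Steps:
a = -508 (a = 2*(-180 - 74) = 2*(-254) = -508)
(a + Z)² = (-508 - 336)² = (-844)² = 712336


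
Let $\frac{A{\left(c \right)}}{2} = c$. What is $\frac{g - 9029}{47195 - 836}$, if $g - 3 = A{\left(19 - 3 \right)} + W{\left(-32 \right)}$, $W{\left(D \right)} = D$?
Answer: $- \frac{9026}{46359} \approx -0.1947$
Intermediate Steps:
$A{\left(c \right)} = 2 c$
$g = 3$ ($g = 3 - \left(32 - 2 \left(19 - 3\right)\right) = 3 + \left(2 \cdot 16 - 32\right) = 3 + \left(32 - 32\right) = 3 + 0 = 3$)
$\frac{g - 9029}{47195 - 836} = \frac{3 - 9029}{47195 - 836} = - \frac{9026}{46359}$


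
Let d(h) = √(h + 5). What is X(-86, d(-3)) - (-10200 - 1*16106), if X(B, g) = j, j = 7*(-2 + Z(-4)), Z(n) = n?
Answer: 26264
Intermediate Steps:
d(h) = √(5 + h)
j = -42 (j = 7*(-2 - 4) = 7*(-6) = -42)
X(B, g) = -42
X(-86, d(-3)) - (-10200 - 1*16106) = -42 - (-10200 - 1*16106) = -42 - (-10200 - 16106) = -42 - 1*(-26306) = -42 + 26306 = 26264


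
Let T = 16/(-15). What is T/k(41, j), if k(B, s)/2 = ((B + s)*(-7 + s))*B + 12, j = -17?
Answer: 2/88515 ≈ 2.2595e-5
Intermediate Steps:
k(B, s) = 24 + 2*B*(-7 + s)*(B + s) (k(B, s) = 2*(((B + s)*(-7 + s))*B + 12) = 2*(((-7 + s)*(B + s))*B + 12) = 2*(B*(-7 + s)*(B + s) + 12) = 2*(12 + B*(-7 + s)*(B + s)) = 24 + 2*B*(-7 + s)*(B + s))
T = -16/15 (T = 16*(-1/15) = -16/15 ≈ -1.0667)
T/k(41, j) = -16/(15*(24 - 14*41**2 - 14*41*(-17) + 2*41*(-17)**2 + 2*(-17)*41**2)) = -16/(15*(24 - 14*1681 + 9758 + 2*41*289 + 2*(-17)*1681)) = -16/(15*(24 - 23534 + 9758 + 23698 - 57154)) = -16/15/(-47208) = -16/15*(-1/47208) = 2/88515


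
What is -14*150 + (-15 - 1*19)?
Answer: -2134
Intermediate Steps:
-14*150 + (-15 - 1*19) = -2100 + (-15 - 19) = -2100 - 34 = -2134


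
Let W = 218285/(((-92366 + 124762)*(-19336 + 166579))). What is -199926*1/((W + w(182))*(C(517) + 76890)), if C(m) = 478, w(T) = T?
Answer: -119207982420891/8395932302590051 ≈ -0.014198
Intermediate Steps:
W = 218285/4770084228 (W = 218285/((32396*147243)) = 218285/4770084228 ≈ 4.5761e-5)
-199926*1/((W + w(182))*(C(517) + 76890)) = -199926*1/((478 + 76890)*(218285/4770084228 + 182)) = -199926/(77368*(868155547781/4770084228)) = -199926/16791864605180102/1192521057 = -199926*1192521057/16791864605180102 = -119207982420891/8395932302590051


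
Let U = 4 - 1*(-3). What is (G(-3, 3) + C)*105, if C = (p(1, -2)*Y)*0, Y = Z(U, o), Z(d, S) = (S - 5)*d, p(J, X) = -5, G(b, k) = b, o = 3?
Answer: -315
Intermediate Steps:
U = 7 (U = 4 + 3 = 7)
Z(d, S) = d*(-5 + S) (Z(d, S) = (-5 + S)*d = d*(-5 + S))
Y = -14 (Y = 7*(-5 + 3) = 7*(-2) = -14)
C = 0 (C = -5*(-14)*0 = 70*0 = 0)
(G(-3, 3) + C)*105 = (-3 + 0)*105 = -3*105 = -315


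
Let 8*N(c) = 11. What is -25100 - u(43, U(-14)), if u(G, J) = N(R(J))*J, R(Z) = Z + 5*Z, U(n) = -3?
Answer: -200767/8 ≈ -25096.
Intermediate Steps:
R(Z) = 6*Z
N(c) = 11/8 (N(c) = (1/8)*11 = 11/8)
u(G, J) = 11*J/8
-25100 - u(43, U(-14)) = -25100 - 11*(-3)/8 = -25100 - 1*(-33/8) = -25100 + 33/8 = -200767/8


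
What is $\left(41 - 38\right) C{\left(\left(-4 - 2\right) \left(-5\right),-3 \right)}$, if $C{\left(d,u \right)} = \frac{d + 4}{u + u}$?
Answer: $-17$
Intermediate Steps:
$C{\left(d,u \right)} = \frac{4 + d}{2 u}$
$\left(41 - 38\right) C{\left(\left(-4 - 2\right) \left(-5\right),-3 \right)} = \left(41 - 38\right) \frac{4 + \left(-4 - 2\right) \left(-5\right)}{2 \left(-3\right)} = 3 \cdot \frac{1}{2} \left(- \frac{1}{3}\right) \left(4 + \left(-4 - 2\right) \left(-5\right)\right) = 3 \cdot \frac{1}{2} \left(- \frac{1}{3}\right) \left(4 - -30\right) = 3 \cdot \frac{1}{2} \left(- \frac{1}{3}\right) \left(4 + 30\right) = 3 \cdot \frac{1}{2} \left(- \frac{1}{3}\right) 34 = 3 \left(- \frac{17}{3}\right) = -17$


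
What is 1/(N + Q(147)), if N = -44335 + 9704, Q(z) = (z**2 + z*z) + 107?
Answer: 1/8694 ≈ 0.00011502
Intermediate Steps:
Q(z) = 107 + 2*z**2 (Q(z) = (z**2 + z**2) + 107 = 2*z**2 + 107 = 107 + 2*z**2)
N = -34631
1/(N + Q(147)) = 1/(-34631 + (107 + 2*147**2)) = 1/(-34631 + (107 + 2*21609)) = 1/(-34631 + (107 + 43218)) = 1/(-34631 + 43325) = 1/8694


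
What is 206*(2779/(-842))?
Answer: -286237/421 ≈ -679.90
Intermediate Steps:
206*(2779/(-842)) = 206*(2779*(-1/842)) = 206*(-2779/842) = -286237/421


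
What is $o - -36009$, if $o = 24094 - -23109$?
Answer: $83212$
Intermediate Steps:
$o = 47203$ ($o = 24094 + 23109 = 47203$)
$o - -36009 = 47203 - -36009 = 47203 + 36009 = 83212$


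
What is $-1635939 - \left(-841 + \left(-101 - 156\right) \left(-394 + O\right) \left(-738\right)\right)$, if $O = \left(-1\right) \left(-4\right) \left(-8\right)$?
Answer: $79162618$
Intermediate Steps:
$O = -32$ ($O = 4 \left(-8\right) = -32$)
$-1635939 - \left(-841 + \left(-101 - 156\right) \left(-394 + O\right) \left(-738\right)\right) = -1635939 - \left(-841 + \left(-101 - 156\right) \left(-394 - 32\right) \left(-738\right)\right) = -1635939 - \left(-841 + \left(-257\right) \left(-426\right) \left(-738\right)\right) = -1635939 - \left(-841 + 109482 \left(-738\right)\right) = -1635939 - \left(-841 - 80797716\right) = -1635939 - -80798557 = -1635939 + 80798557 = 79162618$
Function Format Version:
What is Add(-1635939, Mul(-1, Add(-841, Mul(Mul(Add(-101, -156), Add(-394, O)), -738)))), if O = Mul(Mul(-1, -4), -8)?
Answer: 79162618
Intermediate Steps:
O = -32 (O = Mul(4, -8) = -32)
Add(-1635939, Mul(-1, Add(-841, Mul(Mul(Add(-101, -156), Add(-394, O)), -738)))) = Add(-1635939, Mul(-1, Add(-841, Mul(Mul(Add(-101, -156), Add(-394, -32)), -738)))) = Add(-1635939, Mul(-1, Add(-841, Mul(Mul(-257, -426), -738)))) = Add(-1635939, Mul(-1, Add(-841, Mul(109482, -738)))) = Add(-1635939, Mul(-1, Add(-841, -80797716))) = Add(-1635939, Mul(-1, -80798557)) = Add(-1635939, 80798557) = 79162618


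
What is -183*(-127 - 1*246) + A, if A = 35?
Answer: 68294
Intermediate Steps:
-183*(-127 - 1*246) + A = -183*(-127 - 1*246) + 35 = -183*(-127 - 246) + 35 = -183*(-373) + 35 = 68259 + 35 = 68294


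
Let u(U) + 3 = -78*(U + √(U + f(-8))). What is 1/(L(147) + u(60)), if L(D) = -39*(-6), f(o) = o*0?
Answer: -1483/6476187 + 52*√15/6476187 ≈ -0.00019789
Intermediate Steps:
f(o) = 0
L(D) = 234
u(U) = -3 - 78*U - 78*√U (u(U) = -3 - 78*(U + √(U + 0)) = -3 - 78*(U + √U) = -3 + (-78*U - 78*√U) = -3 - 78*U - 78*√U)
1/(L(147) + u(60)) = 1/(234 + (-3 - 78*60 - 156*√15)) = 1/(234 + (-3 - 4680 - 156*√15)) = 1/(234 + (-4683 - 156*√15)) = 1/(-4449 - 156*√15)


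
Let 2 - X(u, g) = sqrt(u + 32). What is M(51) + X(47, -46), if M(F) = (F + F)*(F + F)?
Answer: 10406 - sqrt(79) ≈ 10397.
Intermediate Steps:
M(F) = 4*F**2 (M(F) = (2*F)*(2*F) = 4*F**2)
X(u, g) = 2 - sqrt(32 + u) (X(u, g) = 2 - sqrt(u + 32) = 2 - sqrt(32 + u))
M(51) + X(47, -46) = 4*51**2 + (2 - sqrt(32 + 47)) = 4*2601 + (2 - sqrt(79)) = 10404 + (2 - sqrt(79)) = 10406 - sqrt(79)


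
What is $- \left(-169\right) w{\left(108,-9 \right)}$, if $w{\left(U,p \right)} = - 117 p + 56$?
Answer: $187421$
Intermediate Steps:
$w{\left(U,p \right)} = 56 - 117 p$
$- \left(-169\right) w{\left(108,-9 \right)} = - \left(-169\right) \left(56 - -1053\right) = - \left(-169\right) \left(56 + 1053\right) = - \left(-169\right) 1109 = \left(-1\right) \left(-187421\right) = 187421$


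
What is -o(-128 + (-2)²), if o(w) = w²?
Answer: -15376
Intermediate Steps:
-o(-128 + (-2)²) = -(-128 + (-2)²)² = -(-128 + 4)² = -1*(-124)² = -1*15376 = -15376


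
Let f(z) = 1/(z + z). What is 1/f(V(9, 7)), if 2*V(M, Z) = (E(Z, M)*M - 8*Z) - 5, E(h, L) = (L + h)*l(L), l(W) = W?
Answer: 1235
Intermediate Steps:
E(h, L) = L*(L + h) (E(h, L) = (L + h)*L = L*(L + h))
V(M, Z) = -5/2 - 4*Z + M²*(M + Z)/2 (V(M, Z) = (((M*(M + Z))*M - 8*Z) - 5)/2 = ((M²*(M + Z) - 8*Z) - 5)/2 = ((-8*Z + M²*(M + Z)) - 5)/2 = (-5 - 8*Z + M²*(M + Z))/2 = -5/2 - 4*Z + M²*(M + Z)/2)
f(z) = 1/(2*z)
1/f(V(9, 7)) = 1/(1/(2*(-5/2 - 4*7 + (½)*9²*(9 + 7)))) = 1/(1/(2*(-5/2 - 28 + (½)*81*16))) = 1/(1/(2*(-5/2 - 28 + 648))) = 1/(1/(2*(1235/2))) = 1/((½)*(2/1235)) = 1/(1/1235) = 1235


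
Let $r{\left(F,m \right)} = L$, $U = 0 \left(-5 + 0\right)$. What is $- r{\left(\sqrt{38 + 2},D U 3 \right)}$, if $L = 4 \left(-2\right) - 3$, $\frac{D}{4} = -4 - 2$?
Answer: $11$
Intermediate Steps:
$D = -24$ ($D = 4 \left(-4 - 2\right) = 4 \left(-6\right) = -24$)
$L = -11$ ($L = -8 - 3 = -11$)
$U = 0$ ($U = 0 \left(-5\right) = 0$)
$r{\left(F,m \right)} = -11$
$- r{\left(\sqrt{38 + 2},D U 3 \right)} = \left(-1\right) \left(-11\right) = 11$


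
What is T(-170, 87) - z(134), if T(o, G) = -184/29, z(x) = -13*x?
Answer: 50334/29 ≈ 1735.7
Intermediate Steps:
T(o, G) = -184/29 (T(o, G) = -184*1/29 = -184/29)
T(-170, 87) - z(134) = -184/29 - (-13)*134 = -184/29 - 1*(-1742) = -184/29 + 1742 = 50334/29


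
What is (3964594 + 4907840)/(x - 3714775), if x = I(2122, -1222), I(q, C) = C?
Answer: -8872434/3715997 ≈ -2.3876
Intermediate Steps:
x = -1222
(3964594 + 4907840)/(x - 3714775) = (3964594 + 4907840)/(-1222 - 3714775) = 8872434/(-3715997) = 8872434*(-1/3715997) = -8872434/3715997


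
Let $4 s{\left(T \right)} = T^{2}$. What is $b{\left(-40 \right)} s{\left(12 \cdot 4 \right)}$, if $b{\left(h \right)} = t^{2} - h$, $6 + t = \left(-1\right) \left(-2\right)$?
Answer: $32256$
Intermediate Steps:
$t = -4$ ($t = -6 - -2 = -6 + 2 = -4$)
$s{\left(T \right)} = \frac{T^{2}}{4}$
$b{\left(h \right)} = 16 - h$ ($b{\left(h \right)} = \left(-4\right)^{2} - h = 16 - h$)
$b{\left(-40 \right)} s{\left(12 \cdot 4 \right)} = \left(16 - -40\right) \frac{\left(12 \cdot 4\right)^{2}}{4} = \left(16 + 40\right) \frac{48^{2}}{4} = 56 \cdot \frac{1}{4} \cdot 2304 = 56 \cdot 576 = 32256$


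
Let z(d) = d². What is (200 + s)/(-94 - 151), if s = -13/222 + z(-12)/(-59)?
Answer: -517373/641802 ≈ -0.80613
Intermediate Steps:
s = -32735/13098 (s = -13/222 + (-12)²/(-59) = -13*1/222 + 144*(-1/59) = -13/222 - 144/59 = -32735/13098 ≈ -2.4992)
(200 + s)/(-94 - 151) = (200 - 32735/13098)/(-94 - 151) = (2586865/13098)/(-245) = (2586865/13098)*(-1/245) = -517373/641802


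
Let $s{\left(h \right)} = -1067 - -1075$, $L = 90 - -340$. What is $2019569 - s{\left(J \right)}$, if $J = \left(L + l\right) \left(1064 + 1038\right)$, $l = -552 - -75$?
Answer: $2019561$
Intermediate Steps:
$l = -477$ ($l = -552 + 75 = -477$)
$L = 430$ ($L = 90 + 340 = 430$)
$J = -98794$ ($J = \left(430 - 477\right) \left(1064 + 1038\right) = \left(-47\right) 2102 = -98794$)
$s{\left(h \right)} = 8$ ($s{\left(h \right)} = -1067 + 1075 = 8$)
$2019569 - s{\left(J \right)} = 2019569 - 8 = 2019561$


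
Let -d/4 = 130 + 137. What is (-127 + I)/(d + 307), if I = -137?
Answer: 264/761 ≈ 0.34691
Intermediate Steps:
d = -1068 (d = -4*(130 + 137) = -4*267 = -1068)
(-127 + I)/(d + 307) = (-127 - 137)/(-1068 + 307) = -264/(-761) = -264*(-1/761) = 264/761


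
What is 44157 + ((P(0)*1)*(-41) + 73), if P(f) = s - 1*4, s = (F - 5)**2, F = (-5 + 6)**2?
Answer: 43738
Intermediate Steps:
F = 1 (F = 1**2 = 1)
s = 16 (s = (1 - 5)**2 = (-4)**2 = 16)
P(f) = 12 (P(f) = 16 - 1*4 = 16 - 4 = 12)
44157 + ((P(0)*1)*(-41) + 73) = 44157 + ((12*1)*(-41) + 73) = 44157 + (12*(-41) + 73) = 44157 + (-492 + 73) = 44157 - 419 = 43738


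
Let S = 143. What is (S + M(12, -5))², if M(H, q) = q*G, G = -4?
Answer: 26569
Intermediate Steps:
M(H, q) = -4*q (M(H, q) = q*(-4) = -4*q)
(S + M(12, -5))² = (143 - 4*(-5))² = (143 + 20)² = 163² = 26569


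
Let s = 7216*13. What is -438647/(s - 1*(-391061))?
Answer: -39877/44079 ≈ -0.90467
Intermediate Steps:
s = 93808
-438647/(s - 1*(-391061)) = -438647/(93808 - 1*(-391061)) = -438647/(93808 + 391061) = -438647/484869 = -438647*1/484869 = -39877/44079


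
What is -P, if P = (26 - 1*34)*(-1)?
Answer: -8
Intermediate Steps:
P = 8 (P = (26 - 34)*(-1) = -8*(-1) = 8)
-P = -1*8 = -8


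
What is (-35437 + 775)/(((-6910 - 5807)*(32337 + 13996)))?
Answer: 11554/196405587 ≈ 5.8827e-5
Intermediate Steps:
(-35437 + 775)/(((-6910 - 5807)*(32337 + 13996))) = -34662/((-12717*46333)) = -34662/(-589216761) = -34662*(-1/589216761) = 11554/196405587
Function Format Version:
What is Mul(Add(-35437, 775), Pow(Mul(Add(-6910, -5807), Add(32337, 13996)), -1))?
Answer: Rational(11554, 196405587) ≈ 5.8827e-5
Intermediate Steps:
Mul(Add(-35437, 775), Pow(Mul(Add(-6910, -5807), Add(32337, 13996)), -1)) = Mul(-34662, Pow(Mul(-12717, 46333), -1)) = Mul(-34662, Pow(-589216761, -1)) = Mul(-34662, Rational(-1, 589216761)) = Rational(11554, 196405587)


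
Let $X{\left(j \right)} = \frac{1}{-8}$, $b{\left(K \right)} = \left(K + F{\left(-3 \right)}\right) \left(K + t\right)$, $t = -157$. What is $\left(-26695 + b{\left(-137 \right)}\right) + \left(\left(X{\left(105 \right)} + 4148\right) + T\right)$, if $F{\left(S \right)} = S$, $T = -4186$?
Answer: $\frac{115415}{8} \approx 14427.0$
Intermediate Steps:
$b{\left(K \right)} = \left(-157 + K\right) \left(-3 + K\right)$ ($b{\left(K \right)} = \left(K - 3\right) \left(K - 157\right) = \left(-3 + K\right) \left(-157 + K\right) = \left(-157 + K\right) \left(-3 + K\right)$)
$X{\left(j \right)} = - \frac{1}{8}$
$\left(-26695 + b{\left(-137 \right)}\right) + \left(\left(X{\left(105 \right)} + 4148\right) + T\right) = \left(-26695 + \left(471 + \left(-137\right)^{2} - -21920\right)\right) + \left(\left(- \frac{1}{8} + 4148\right) - 4186\right) = \left(-26695 + \left(471 + 18769 + 21920\right)\right) + \left(\frac{33183}{8} - 4186\right) = \left(-26695 + 41160\right) - \frac{305}{8} = 14465 - \frac{305}{8} = \frac{115415}{8}$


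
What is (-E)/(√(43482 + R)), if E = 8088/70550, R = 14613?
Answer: -1348*√6455/227700125 ≈ -0.00047564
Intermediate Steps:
E = 4044/35275 (E = 8088*(1/70550) = 4044/35275 ≈ 0.11464)
(-E)/(√(43482 + R)) = (-1*4044/35275)/(√(43482 + 14613)) = -4044*√6455/19365/35275 = -1348*√6455/227700125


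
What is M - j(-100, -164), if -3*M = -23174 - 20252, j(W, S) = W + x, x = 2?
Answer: 43720/3 ≈ 14573.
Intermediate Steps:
j(W, S) = 2 + W (j(W, S) = W + 2 = 2 + W)
M = 43426/3 (M = -(-23174 - 20252)/3 = -1/3*(-43426) = 43426/3 ≈ 14475.)
M - j(-100, -164) = 43426/3 - (2 - 100) = 43426/3 - 1*(-98) = 43426/3 + 98 = 43720/3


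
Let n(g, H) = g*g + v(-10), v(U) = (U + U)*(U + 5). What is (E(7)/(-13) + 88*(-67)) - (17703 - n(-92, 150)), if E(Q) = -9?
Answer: -195446/13 ≈ -15034.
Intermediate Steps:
v(U) = 2*U*(5 + U) (v(U) = (2*U)*(5 + U) = 2*U*(5 + U))
n(g, H) = 100 + g² (n(g, H) = g*g + 2*(-10)*(5 - 10) = g² + 2*(-10)*(-5) = g² + 100 = 100 + g²)
(E(7)/(-13) + 88*(-67)) - (17703 - n(-92, 150)) = (-9/(-13) + 88*(-67)) - (17703 - (100 + (-92)²)) = (-9*(-1/13) - 5896) - (17703 - (100 + 8464)) = (9/13 - 5896) - (17703 - 1*8564) = -76639/13 - (17703 - 8564) = -76639/13 - 1*9139 = -76639/13 - 9139 = -195446/13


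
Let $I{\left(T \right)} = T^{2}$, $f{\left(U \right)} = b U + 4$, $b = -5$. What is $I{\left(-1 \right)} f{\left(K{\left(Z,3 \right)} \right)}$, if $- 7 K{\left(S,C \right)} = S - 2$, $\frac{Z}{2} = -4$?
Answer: $- \frac{22}{7} \approx -3.1429$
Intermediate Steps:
$Z = -8$ ($Z = 2 \left(-4\right) = -8$)
$K{\left(S,C \right)} = \frac{2}{7} - \frac{S}{7}$ ($K{\left(S,C \right)} = - \frac{S - 2}{7} = - \frac{-2 + S}{7} = \frac{2}{7} - \frac{S}{7}$)
$f{\left(U \right)} = 4 - 5 U$ ($f{\left(U \right)} = - 5 U + 4 = 4 - 5 U$)
$I{\left(-1 \right)} f{\left(K{\left(Z,3 \right)} \right)} = \left(-1\right)^{2} \left(4 - 5 \left(\frac{2}{7} - - \frac{8}{7}\right)\right) = 1 \left(4 - 5 \left(\frac{2}{7} + \frac{8}{7}\right)\right) = 1 \left(4 - \frac{50}{7}\right) = 1 \left(- \frac{22}{7}\right) = - \frac{22}{7}$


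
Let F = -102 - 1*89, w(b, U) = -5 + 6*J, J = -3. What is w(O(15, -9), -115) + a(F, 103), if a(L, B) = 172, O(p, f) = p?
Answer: 149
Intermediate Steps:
w(b, U) = -23 (w(b, U) = -5 + 6*(-3) = -5 - 18 = -23)
F = -191 (F = -102 - 89 = -191)
w(O(15, -9), -115) + a(F, 103) = -23 + 172 = 149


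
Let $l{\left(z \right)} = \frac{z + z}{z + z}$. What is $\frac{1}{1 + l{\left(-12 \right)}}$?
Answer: $\frac{1}{2} \approx 0.5$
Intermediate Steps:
$l{\left(z \right)} = 1$ ($l{\left(z \right)} = \frac{2 z}{2 z} = 2 z \frac{1}{2 z} = 1$)
$\frac{1}{1 + l{\left(-12 \right)}} = \frac{1}{1 + 1} = \frac{1}{2}$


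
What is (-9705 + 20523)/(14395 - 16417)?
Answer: -1803/337 ≈ -5.3502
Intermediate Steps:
(-9705 + 20523)/(14395 - 16417) = 10818/(-2022) = 10818*(-1/2022) = -1803/337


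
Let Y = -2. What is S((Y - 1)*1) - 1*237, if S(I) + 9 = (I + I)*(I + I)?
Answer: -210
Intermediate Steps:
S(I) = -9 + 4*I**2 (S(I) = -9 + (I + I)*(I + I) = -9 + (2*I)*(2*I) = -9 + 4*I**2)
S((Y - 1)*1) - 1*237 = (-9 + 4*((-2 - 1)*1)**2) - 1*237 = (-9 + 4*(-3*1)**2) - 237 = (-9 + 4*(-3)**2) - 237 = (-9 + 4*9) - 237 = (-9 + 36) - 237 = 27 - 237 = -210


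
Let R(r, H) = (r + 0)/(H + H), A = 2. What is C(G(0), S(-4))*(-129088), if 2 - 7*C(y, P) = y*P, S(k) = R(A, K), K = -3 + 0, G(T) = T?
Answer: -258176/7 ≈ -36882.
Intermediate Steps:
K = -3
R(r, H) = r/(2*H) (R(r, H) = r/((2*H)) = r*(1/(2*H)) = r/(2*H))
S(k) = -⅓ (S(k) = (½)*2/(-3) = (½)*2*(-⅓) = -⅓)
C(y, P) = 2/7 - P*y/7 (C(y, P) = 2/7 - y*P/7 = 2/7 - P*y/7)
C(G(0), S(-4))*(-129088) = (2/7 - ⅐*(-⅓)*0)*(-129088) = (2/7 + 0)*(-129088) = (2/7)*(-129088) = -258176/7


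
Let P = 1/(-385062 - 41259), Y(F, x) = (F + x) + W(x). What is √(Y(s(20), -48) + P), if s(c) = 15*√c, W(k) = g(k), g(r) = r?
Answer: √(-1938662394473 + 605831983470*√5)/142107 ≈ 5.3775*I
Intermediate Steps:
W(k) = k
Y(F, x) = F + 2*x (Y(F, x) = (F + x) + x = F + 2*x)
P = -1/426321 (P = 1/(-426321) = -1/426321 ≈ -2.3456e-6)
√(Y(s(20), -48) + P) = √((15*√20 + 2*(-48)) - 1/426321) = √((15*(2*√5) - 96) - 1/426321) = √((30*√5 - 96) - 1/426321) = √((-96 + 30*√5) - 1/426321) = √(-40926817/426321 + 30*√5)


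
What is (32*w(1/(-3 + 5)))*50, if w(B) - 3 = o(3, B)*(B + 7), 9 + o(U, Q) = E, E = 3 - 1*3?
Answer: -103200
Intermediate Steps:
E = 0 (E = 3 - 3 = 0)
o(U, Q) = -9 (o(U, Q) = -9 + 0 = -9)
w(B) = -60 - 9*B (w(B) = 3 - 9*(B + 7) = 3 - 9*(7 + B) = 3 + (-63 - 9*B) = -60 - 9*B)
(32*w(1/(-3 + 5)))*50 = (32*(-60 - 9/(-3 + 5)))*50 = (32*(-60 - 9/2))*50 = (32*(-129/2))*50 = -2064*50 = -103200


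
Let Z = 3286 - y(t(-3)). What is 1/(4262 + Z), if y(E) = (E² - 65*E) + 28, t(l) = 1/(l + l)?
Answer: 36/270329 ≈ 0.00013317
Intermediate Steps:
t(l) = 1/(2*l)
y(E) = 28 + E² - 65*E
Z = 116897/36 (Z = 3286 - (28 + ((½)/(-3))² - 65/(2*(-3))) = 3286 - (28 + ((½)*(-⅓))² - 65*(-1)/(2*3)) = 3286 - (28 + (-⅙)² - 65*(-⅙)) = 3286 - (28 + 1/36 + 65/6) = 3286 - 1*1399/36 = 3286 - 1399/36 = 116897/36 ≈ 3247.1)
1/(4262 + Z) = 1/(4262 + 116897/36) = 1/(270329/36) = 36/270329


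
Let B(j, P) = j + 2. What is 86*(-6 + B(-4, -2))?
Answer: -688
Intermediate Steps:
B(j, P) = 2 + j
86*(-6 + B(-4, -2)) = 86*(-6 + (2 - 4)) = 86*(-6 - 2) = 86*(-8) = -688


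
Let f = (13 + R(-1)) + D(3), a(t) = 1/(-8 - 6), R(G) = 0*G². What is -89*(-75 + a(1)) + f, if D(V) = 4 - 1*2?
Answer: 93749/14 ≈ 6696.4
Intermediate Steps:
R(G) = 0
D(V) = 2 (D(V) = 4 - 2 = 2)
a(t) = -1/14 (a(t) = 1/(-14) = -1/14)
f = 15 (f = (13 + 0) + 2 = 13 + 2 = 15)
-89*(-75 + a(1)) + f = -89*(-75 - 1/14) + 15 = -89*(-1051/14) + 15 = 93539/14 + 15 = 93749/14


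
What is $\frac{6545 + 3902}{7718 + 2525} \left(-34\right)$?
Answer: $- \frac{355198}{10243} \approx -34.677$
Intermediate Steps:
$\frac{6545 + 3902}{7718 + 2525} \left(-34\right) = \frac{10447}{10243} \left(-34\right) = - \frac{355198}{10243}$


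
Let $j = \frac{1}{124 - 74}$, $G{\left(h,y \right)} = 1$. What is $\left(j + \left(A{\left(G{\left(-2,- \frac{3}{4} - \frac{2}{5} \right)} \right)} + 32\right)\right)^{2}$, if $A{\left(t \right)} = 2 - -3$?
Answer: $\frac{3426201}{2500} \approx 1370.5$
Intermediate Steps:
$A{\left(t \right)} = 5$ ($A{\left(t \right)} = 2 + 3 = 5$)
$j = \frac{1}{50} \approx 0.02$
$\left(j + \left(A{\left(G{\left(-2,- \frac{3}{4} - \frac{2}{5} \right)} \right)} + 32\right)\right)^{2} = \left(\frac{1}{50} + \left(5 + 32\right)\right)^{2} = \left(\frac{1}{50} + 37\right)^{2} = \left(\frac{1851}{50}\right)^{2} = \frac{3426201}{2500}$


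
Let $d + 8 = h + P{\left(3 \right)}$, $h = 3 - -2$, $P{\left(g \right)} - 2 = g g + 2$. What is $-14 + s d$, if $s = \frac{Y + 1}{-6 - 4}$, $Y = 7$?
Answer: $-22$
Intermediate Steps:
$P{\left(g \right)} = 4 + g^{2}$ ($P{\left(g \right)} = 2 + \left(g g + 2\right) = 2 + \left(g^{2} + 2\right) = 2 + \left(2 + g^{2}\right) = 4 + g^{2}$)
$h = 5$ ($h = 3 + 2 = 5$)
$s = - \frac{4}{5}$ ($s = \frac{7 + 1}{-6 - 4} = \frac{8}{-10} = 8 \left(- \frac{1}{10}\right) = - \frac{4}{5} \approx -0.8$)
$d = 10$ ($d = -8 + \left(5 + \left(4 + 3^{2}\right)\right) = -8 + \left(5 + \left(4 + 9\right)\right) = -8 + \left(5 + 13\right) = -8 + 18 = 10$)
$-14 + s d = -14 - 8 = -22$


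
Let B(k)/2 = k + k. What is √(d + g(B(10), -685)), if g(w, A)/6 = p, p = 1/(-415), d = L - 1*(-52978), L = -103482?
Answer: I*√8698053890/415 ≈ 224.73*I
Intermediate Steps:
B(k) = 4*k (B(k) = 2*(k + k) = 2*(2*k) = 4*k)
d = -50504 (d = -103482 - 1*(-52978) = -103482 + 52978 = -50504)
p = -1/415 ≈ -0.0024096
g(w, A) = -6/415 (g(w, A) = 6*(-1/415) = -6/415)
√(d + g(B(10), -685)) = √(-50504 - 6/415) = √(-20959166/415) = I*√8698053890/415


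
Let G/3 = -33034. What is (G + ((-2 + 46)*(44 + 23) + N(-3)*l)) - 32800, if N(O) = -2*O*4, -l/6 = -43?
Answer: -122762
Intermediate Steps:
l = 258 (l = -6*(-43) = 258)
G = -99102 (G = 3*(-33034) = -99102)
N(O) = -8*O
(G + ((-2 + 46)*(44 + 23) + N(-3)*l)) - 32800 = (-99102 + ((-2 + 46)*(44 + 23) - 8*(-3)*258)) - 32800 = (-99102 + (44*67 + 24*258)) - 32800 = (-99102 + (2948 + 6192)) - 32800 = (-99102 + 9140) - 32800 = -89962 - 32800 = -122762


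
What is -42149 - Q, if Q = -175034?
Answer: 132885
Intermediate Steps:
-42149 - Q = -42149 - 1*(-175034) = -42149 + 175034 = 132885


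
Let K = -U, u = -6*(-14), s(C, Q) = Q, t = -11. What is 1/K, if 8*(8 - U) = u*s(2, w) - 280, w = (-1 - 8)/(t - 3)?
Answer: -4/145 ≈ -0.027586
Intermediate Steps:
w = 9/14 (w = (-1 - 8)/(-11 - 3) = -9/(-14) = -9*(-1/14) = 9/14 ≈ 0.64286)
u = 84
U = 145/4 (U = 8 - (84*(9/14) - 280)/8 = 8 - (54 - 280)/8 = 8 - ⅛*(-226) = 8 + 113/4 = 145/4 ≈ 36.250)
K = -145/4 (K = -1*145/4 = -145/4 ≈ -36.250)
1/K = 1/(-145/4) = -4/145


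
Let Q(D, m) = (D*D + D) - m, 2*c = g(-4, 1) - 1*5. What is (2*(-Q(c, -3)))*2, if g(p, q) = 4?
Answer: -11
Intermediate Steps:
c = -½ (c = (4 - 1*5)/2 = (4 - 5)/2 = (½)*(-1) = -½ ≈ -0.50000)
Q(D, m) = D + D² - m (Q(D, m) = (D² + D) - m = (D + D²) - m = D + D² - m)
(2*(-Q(c, -3)))*2 = (2*(-(-½ + (-½)² - 1*(-3))))*2 = (2*(-(-½ + ¼ + 3)))*2 = (2*(-1*11/4))*2 = (2*(-11/4))*2 = -11/2*2 = -11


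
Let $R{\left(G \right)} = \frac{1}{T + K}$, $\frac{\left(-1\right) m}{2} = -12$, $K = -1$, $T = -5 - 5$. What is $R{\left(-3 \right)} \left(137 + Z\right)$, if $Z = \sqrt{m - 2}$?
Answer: $- \frac{137}{11} - \frac{\sqrt{22}}{11} \approx -12.881$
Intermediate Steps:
$T = -10$ ($T = -5 - 5 = -10$)
$m = 24$ ($m = \left(-2\right) \left(-12\right) = 24$)
$R{\left(G \right)} = - \frac{1}{11}$ ($R{\left(G \right)} = \frac{1}{-10 - 1} = \frac{1}{-11} = - \frac{1}{11}$)
$Z = \sqrt{22}$ ($Z = \sqrt{24 - 2} = \sqrt{22} \approx 4.6904$)
$R{\left(-3 \right)} \left(137 + Z\right) = - \frac{137 + \sqrt{22}}{11} = - \frac{137}{11} - \frac{\sqrt{22}}{11}$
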